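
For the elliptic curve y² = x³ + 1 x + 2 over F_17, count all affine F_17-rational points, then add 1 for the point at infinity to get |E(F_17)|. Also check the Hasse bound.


Affine points = {(0, 6), (0, 11), (1, 2), (1, 15), (3, 7), (3, 10), (4, 6), (4, 11), (5, 8), (5, 9), (9, 3), (9, 14), (10, 3), (10, 14), (11, 1), (11, 16), (12, 5), (12, 12), (13, 6), (13, 11), (15, 3), (15, 14), (16, 0)}; affine count = 23; |E(F_17)| = 24.

Discriminant check: Δ ∝ 4a³ + 27b² = 4·1³ + 27·2² = 4·1 + 27·4 ≡ 10 (mod 17). Nonzero ⇒ E is nonsingular.
For each x ∈ F_17, compute rhs = x³ + 1·x + 2 mod 17, then count y ∈ F_17 with y² ≡ rhs.
  x = 0: rhs = 2, matching y values: 6, 11 (2 points).
  x = 1: rhs = 4, matching y values: 2, 15 (2 points).
  x = 2: rhs = 12, matching y values: none (0 points).
  x = 3: rhs = 15, matching y values: 7, 10 (2 points).
  x = 4: rhs = 2, matching y values: 6, 11 (2 points).
  x = 5: rhs = 13, matching y values: 8, 9 (2 points).
  x = 6: rhs = 3, matching y values: none (0 points).
  x = 7: rhs = 12, matching y values: none (0 points).
  x = 8: rhs = 12, matching y values: none (0 points).
  x = 9: rhs = 9, matching y values: 3, 14 (2 points).
  x = 10: rhs = 9, matching y values: 3, 14 (2 points).
  x = 11: rhs = 1, matching y values: 1, 16 (2 points).
  x = 12: rhs = 8, matching y values: 5, 12 (2 points).
  x = 13: rhs = 2, matching y values: 6, 11 (2 points).
  x = 14: rhs = 6, matching y values: none (0 points).
  x = 15: rhs = 9, matching y values: 3, 14 (2 points).
  x = 16: rhs = 0, matching y values: 0 (1 points).
Total affine count: 23.
Full point count |E(F_17)| = 23 + 1 = 24.
Hasse bound: |24 − (17+1)| = |6| = 6 ≤ 2√17 ≈ 8.2462 ✓.


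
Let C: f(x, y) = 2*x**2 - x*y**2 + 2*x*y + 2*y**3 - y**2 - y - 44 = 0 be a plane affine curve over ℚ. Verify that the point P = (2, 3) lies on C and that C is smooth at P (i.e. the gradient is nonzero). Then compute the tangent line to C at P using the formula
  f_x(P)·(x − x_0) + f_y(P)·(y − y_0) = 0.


Tangent line at P: 5*x + 39*y - 127 = 0.

Step 1: f(2, 3) = 0, so P lies on C.
Step 2: partial derivatives
  f_x(x, y) = 4*x - y**2 + 2*y, f_y(x, y) = -2*x*y + 2*x + 6*y**2 - 2*y - 1.
  f_x(P) = 5, f_y(P) = 39 (gradient nonzero, so P is smooth).
Step 3: tangent line at P: 5·(x − 2) + 39·(y − 3) = 0.
Expanding: 5*x + 39*y - 127 = 0.


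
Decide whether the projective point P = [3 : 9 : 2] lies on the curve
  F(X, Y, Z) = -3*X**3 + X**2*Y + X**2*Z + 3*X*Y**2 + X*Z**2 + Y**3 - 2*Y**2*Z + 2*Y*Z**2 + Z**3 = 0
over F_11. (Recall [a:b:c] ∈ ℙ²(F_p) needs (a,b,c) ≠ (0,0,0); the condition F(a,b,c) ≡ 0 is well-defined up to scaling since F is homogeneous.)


F(3,9,2) ≡ 1 (mod 11); P is NOT on the curve.

Evaluate F(3, 9, 2) term-by-term (mod 11).
  -3*X**3 ↦ -3·27·1·1 = -81
  X**2*Y ↦ 1·9·9·1 = 81
  X**2*Z ↦ 1·9·1·2 = 18
  3*X*Y**2 ↦ 3·3·81·1 = 729
  X*Z**2 ↦ 1·3·1·4 = 12
  Y**3 ↦ 1·1·729·1 = 729
  -2*Y**2*Z ↦ -2·1·81·2 = -324
  2*Y*Z**2 ↦ 2·1·9·4 = 72
  Z**3 ↦ 1·1·1·8 = 8
Sum: F(3, 9, 2) = (-81) + (81) + (18) + (729) + (12) + (729) + (-324) + (72) + (8) = 1244.
Reducing mod 11: 1244 ≡ 1 (mod 11).
Since F(a, b, c) ≡ 1 ≠ 0 (mod 11), P does NOT lie on the curve.


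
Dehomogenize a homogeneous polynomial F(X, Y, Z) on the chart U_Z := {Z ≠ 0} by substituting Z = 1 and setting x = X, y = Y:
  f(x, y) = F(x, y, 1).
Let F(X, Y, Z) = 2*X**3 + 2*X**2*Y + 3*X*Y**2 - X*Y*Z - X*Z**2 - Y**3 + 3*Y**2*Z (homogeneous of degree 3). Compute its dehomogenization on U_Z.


f(x, y) = 2*x**3 + 2*x**2*y + 3*x*y**2 - x*y - x - y**3 + 3*y**2

On U_Z we set Z = 1. Each monomial c·X^i·Y^j·Z^k in F becomes c·x^i·y^j·1^k = c·x^i·y^j.
Substituting Z = 1: F(X, Y, 1) = 2*x**3 + 2*x**2*y + 3*x*y**2 - x*y - x - y**3 + 3*y**2.
Note: deg(f) ≤ deg(F) = 3; strict inequality happens when F is divisible by Z (lost terms).


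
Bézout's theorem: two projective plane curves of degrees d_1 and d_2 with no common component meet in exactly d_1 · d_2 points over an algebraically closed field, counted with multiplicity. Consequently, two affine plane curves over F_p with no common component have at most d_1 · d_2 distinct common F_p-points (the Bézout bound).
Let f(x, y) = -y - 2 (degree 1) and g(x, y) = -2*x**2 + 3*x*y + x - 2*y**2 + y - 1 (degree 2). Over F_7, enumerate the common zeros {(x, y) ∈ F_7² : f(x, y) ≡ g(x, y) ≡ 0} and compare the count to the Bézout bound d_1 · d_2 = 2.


Common zeros: {(4, 5)}; count = 1; Bézout bound = 2.

deg(f) = 1, deg(g) = 2, so Bézout bound = 2.
Scan x ∈ F_7. For each x, list the y ∈ F_7 with f(x, y) ≡ 0 and those with g(x, y) ≡ 0 (mod 7); the common zeros in that column are the intersection.
  x = 0: f ≡ 0 at y ∈ {5}; g ≡ 0 at y ∈ {2}; common: ∅.
  x = 1: f ≡ 0 at y ∈ {5}; g ≡ 0 at y ∈ {1}; common: ∅.
  x = 2: f ≡ 0 at y ∈ {5}; g ≡ 0 at y ∈ {0}; common: ∅.
  x = 3: f ≡ 0 at y ∈ {5}; g ≡ 0 at y ∈ {6}; common: ∅.
  x = 4: f ≡ 0 at y ∈ {5}; g ≡ 0 at y ∈ {5}; common: {5}.
  x = 5: f ≡ 0 at y ∈ {5}; g ≡ 0 at y ∈ {4}; common: ∅.
  x = 6: f ≡ 0 at y ∈ {5}; g ≡ 0 at y ∈ {3}; common: ∅.
Collecting: common zeros = {(4, 5)}, so the count is 1.
Comparison with the Bézout bound: 1 ≤ 2 = deg(f)·deg(g), as expected for curves with no common component (the affine F_7-count falls short of the bound because intersections may lie at infinity, over extension fields, or carry multiplicity).


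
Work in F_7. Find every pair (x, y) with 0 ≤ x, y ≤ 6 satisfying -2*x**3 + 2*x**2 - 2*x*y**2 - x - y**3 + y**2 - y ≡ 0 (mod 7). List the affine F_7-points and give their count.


Affine F_7-points: {(0, 0), (0, 3), (0, 5), (1, 6), (2, 4), (3, 5), (3, 6), (4, 4), (4, 6), (5, 5), (6, 2)}; count = 11.

For each of the 49 pairs (x, y) ∈ F_7², evaluate f(x, y) mod 7. Record the zeros.
  x = 0: [0↦0, 1↦6, 2↦1, 3↦0, 4↦4, 5↦0, 6↦3]  zeros at y ∈ {0, 3, 5}
  x = 1: [0↦6, 1↦3, 2↦6, 3↦2, 4↦6, 5↦5, 6↦0]  zeros at y ∈ {6}
  x = 2: [0↦4, 1↦6, 2↦3, 3↦3, 4↦0, 5↦2, 6↦3]  zeros at y ∈ {4}
  x = 3: [0↦3, 1↦3, 2↦1, 3↦5, 4↦2, 5↦0, 6↦0]  zeros at y ∈ {5, 6}
  x = 4: [0↦5, 1↦3, 2↦2, 3↦3, 4↦0, 5↦1, 6↦0]  zeros at y ∈ {4, 6}
  x = 5: [0↦5, 1↦1, 2↦1, 3↦6, 4↦3, 5↦0, 6↦5]  zeros at y ∈ {5}
  x = 6: [0↦5, 1↦6, 2↦0, 3↦2, 4↦6, 5↦6, 6↦3]  zeros at y ∈ {2}
Collecting zeros: affine points = {(0, 0), (0, 3), (0, 5), (1, 6), (2, 4), (3, 5), (3, 6), (4, 4), (4, 6), (5, 5), (6, 2)}.
Total count |C(F_7)_aff| = 11.


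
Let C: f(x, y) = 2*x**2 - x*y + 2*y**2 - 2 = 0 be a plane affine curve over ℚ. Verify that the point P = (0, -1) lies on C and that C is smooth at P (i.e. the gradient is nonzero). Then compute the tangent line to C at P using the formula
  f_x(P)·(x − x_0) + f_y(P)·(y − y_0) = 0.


Tangent line at P: x - 4*y - 4 = 0.

Step 1: f(0, -1) = 0, so P lies on C.
Step 2: partial derivatives
  f_x(x, y) = 4*x - y, f_y(x, y) = -x + 4*y.
  f_x(P) = 1, f_y(P) = -4 (gradient nonzero, so P is smooth).
Step 3: tangent line at P: 1·(x − 0) + -4·(y − -1) = 0.
Expanding: x - 4*y - 4 = 0.


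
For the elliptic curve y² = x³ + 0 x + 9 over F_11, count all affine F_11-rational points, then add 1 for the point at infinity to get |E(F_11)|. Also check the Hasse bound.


Affine points = {(0, 3), (0, 8), (3, 5), (3, 6), (6, 4), (6, 7), (7, 0), (8, 2), (8, 9), (9, 1), (9, 10)}; affine count = 11; |E(F_11)| = 12.

Discriminant check: Δ ∝ 4a³ + 27b² = 4·0³ + 27·9² = 4·0 + 27·81 ≡ 9 (mod 11). Nonzero ⇒ E is nonsingular.
For each x ∈ F_11, compute rhs = x³ + 0·x + 9 mod 11, then count y ∈ F_11 with y² ≡ rhs.
  x = 0: rhs = 9, matching y values: 3, 8 (2 points).
  x = 1: rhs = 10, matching y values: none (0 points).
  x = 2: rhs = 6, matching y values: none (0 points).
  x = 3: rhs = 3, matching y values: 5, 6 (2 points).
  x = 4: rhs = 7, matching y values: none (0 points).
  x = 5: rhs = 2, matching y values: none (0 points).
  x = 6: rhs = 5, matching y values: 4, 7 (2 points).
  x = 7: rhs = 0, matching y values: 0 (1 points).
  x = 8: rhs = 4, matching y values: 2, 9 (2 points).
  x = 9: rhs = 1, matching y values: 1, 10 (2 points).
  x = 10: rhs = 8, matching y values: none (0 points).
Total affine count: 11.
Full point count |E(F_11)| = 11 + 1 = 12.
Hasse bound: |12 − (11+1)| = |0| = 0 ≤ 2√11 ≈ 6.6332 ✓.


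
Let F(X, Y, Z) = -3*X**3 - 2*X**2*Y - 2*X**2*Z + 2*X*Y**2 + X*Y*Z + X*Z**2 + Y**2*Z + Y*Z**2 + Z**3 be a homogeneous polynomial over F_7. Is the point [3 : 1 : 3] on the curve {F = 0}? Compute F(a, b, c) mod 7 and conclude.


F(3,1,3) ≡ 5 (mod 7); P is NOT on the curve.

Evaluate F(3, 1, 3) term-by-term (mod 7).
  -3*X**3 ↦ -3·27·1·1 = -81
  -2*X**2*Y ↦ -2·9·1·1 = -18
  -2*X**2*Z ↦ -2·9·1·3 = -54
  2*X*Y**2 ↦ 2·3·1·1 = 6
  X*Y*Z ↦ 1·3·1·3 = 9
  X*Z**2 ↦ 1·3·1·9 = 27
  Y**2*Z ↦ 1·1·1·3 = 3
  Y*Z**2 ↦ 1·1·1·9 = 9
  Z**3 ↦ 1·1·1·27 = 27
Sum: F(3, 1, 3) = (-81) + (-18) + (-54) + (6) + (9) + (27) + (3) + (9) + (27) = -72.
Reducing mod 7: -72 ≡ 5 (mod 7).
Since F(a, b, c) ≡ 5 ≠ 0 (mod 7), P does NOT lie on the curve.


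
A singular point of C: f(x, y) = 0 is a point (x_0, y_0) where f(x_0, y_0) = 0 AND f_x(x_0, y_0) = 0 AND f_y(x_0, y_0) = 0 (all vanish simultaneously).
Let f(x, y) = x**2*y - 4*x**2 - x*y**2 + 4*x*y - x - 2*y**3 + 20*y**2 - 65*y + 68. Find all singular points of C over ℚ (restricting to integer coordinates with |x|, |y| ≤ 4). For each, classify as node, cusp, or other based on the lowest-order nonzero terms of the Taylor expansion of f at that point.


Singular points: {(1, 3)}; classification: node.

Compute partial derivatives:
  f_x = 2*x*y - 8*x - y**2 + 4*y - 1.
  f_y = x**2 - 2*x*y + 4*x - 6*y**2 + 40*y - 65.
Scan x_0 ∈ {−4, ..., 4}. For each x_0, f_y(x_0, y) is a polynomial in y; find its integer roots y ∈ {−4, ..., 4}, then test f_x and f at those candidates.
  x = -4: f_y(-4, y) = -6*y**2 + 48*y - 65; no integer root y with |y| ≤ 4.
  x = -3: f_y(-3, y) = -6*y**2 + 46*y - 68; vanishes at y ∈ {2}. (-3, 2): f_x = 15 ≠ 0.
  x = -2: f_y(-2, y) = -6*y**2 + 44*y - 69; no integer root y with |y| ≤ 4.
  x = -1: f_y(-1, y) = -6*y**2 + 42*y - 68; no integer root y with |y| ≤ 4.
  x = 0: f_y(0, y) = -6*y**2 + 40*y - 65; no integer root y with |y| ≤ 4.
  x = 1: f_y(1, y) = -6*y**2 + 38*y - 60; vanishes at y ∈ {3}. (1, 3): f_x = 0, f = 0 — SINGULAR.
  x = 2: f_y(2, y) = -6*y**2 + 36*y - 53; no integer root y with |y| ≤ 4.
  x = 3: f_y(3, y) = -6*y**2 + 34*y - 44; vanishes at y ∈ {2}. (3, 2): f_x = -9 ≠ 0.
  x = 4: f_y(4, y) = -6*y**2 + 32*y - 33; no integer root y with |y| ≤ 4.
Only singular point on the grid: (1, 3).
Classify: substitute x = 1 + u, y = 3 + v and expand: f = u**2*v - u**2 - u*v**2 - 2*v**3 + v**2.
No constant or linear terms (consistent with a singular point). Quadratic part: -u**2 + v**2. Cubic part: u**2*v - u*v**2 - 2*v**3.
The quadratic part v**2 - u**2 = (v − u)(v + u) splits into two distinct linear factors, so there are two distinct tangent lines y − 3 = ±(x − 1) — this is a node (ordinary double point).
Classification: node.


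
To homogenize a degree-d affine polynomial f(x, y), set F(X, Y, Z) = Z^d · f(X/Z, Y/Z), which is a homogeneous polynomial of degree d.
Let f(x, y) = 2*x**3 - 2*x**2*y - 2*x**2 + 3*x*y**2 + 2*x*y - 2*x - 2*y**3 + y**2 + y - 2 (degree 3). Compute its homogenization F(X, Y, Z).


F(X, Y, Z) = 2*X**3 - 2*X**2*Y - 2*X**2*Z + 3*X*Y**2 + 2*X*Y*Z - 2*X*Z**2 - 2*Y**3 + Y**2*Z + Y*Z**2 - 2*Z**3

deg(f) = 3.
Substitute x = X/Z, y = Y/Z into f, then multiply by Z^3.
  monomial 2·x^3·y^0 ↦ 2·X^3·Y^0·Z^0.
  monomial -2·x^2·y^1 ↦ -2·X^2·Y^1·Z^0.
  monomial -2·x^2·y^0 ↦ -2·X^2·Y^0·Z^1.
  monomial 3·x^1·y^2 ↦ 3·X^1·Y^2·Z^0.
  monomial 2·x^1·y^1 ↦ 2·X^1·Y^1·Z^1.
  monomial -2·x^1·y^0 ↦ -2·X^1·Y^0·Z^2.
  monomial -2·x^0·y^3 ↦ -2·X^0·Y^3·Z^0.
  monomial 1·x^0·y^2 ↦ 1·X^0·Y^2·Z^1.
  monomial 1·x^0·y^1 ↦ 1·X^0·Y^1·Z^2.
  monomial -2·x^0·y^0 ↦ -2·X^0·Y^0·Z^3.
Collecting: F(X, Y, Z) = 2*X**3 - 2*X**2*Y - 2*X**2*Z + 3*X*Y**2 + 2*X*Y*Z - 2*X*Z**2 - 2*Y**3 + Y**2*Z + Y*Z**2 - 2*Z**3.


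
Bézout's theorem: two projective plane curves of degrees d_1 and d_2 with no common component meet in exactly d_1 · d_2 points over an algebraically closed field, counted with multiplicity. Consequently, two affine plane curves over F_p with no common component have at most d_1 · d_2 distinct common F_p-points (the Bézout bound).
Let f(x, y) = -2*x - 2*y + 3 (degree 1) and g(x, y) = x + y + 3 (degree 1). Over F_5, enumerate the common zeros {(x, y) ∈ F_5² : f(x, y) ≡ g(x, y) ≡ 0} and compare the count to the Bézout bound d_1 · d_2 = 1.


Common zeros: ∅; count = 0; Bézout bound = 1.

deg(f) = 1, deg(g) = 1, so Bézout bound = 1.
Scan x ∈ F_5. For each x, list the y ∈ F_5 with f(x, y) ≡ 0 and those with g(x, y) ≡ 0 (mod 5); the common zeros in that column are the intersection.
  x = 0: f ≡ 0 at y ∈ {4}; g ≡ 0 at y ∈ {2}; common: ∅.
  x = 1: f ≡ 0 at y ∈ {3}; g ≡ 0 at y ∈ {1}; common: ∅.
  x = 2: f ≡ 0 at y ∈ {2}; g ≡ 0 at y ∈ {0}; common: ∅.
  x = 3: f ≡ 0 at y ∈ {1}; g ≡ 0 at y ∈ {4}; common: ∅.
  x = 4: f ≡ 0 at y ∈ {0}; g ≡ 0 at y ∈ {3}; common: ∅.
Collecting: common zeros = ∅, so the count is 0.
Comparison with the Bézout bound: 0 ≤ 1 = deg(f)·deg(g), as expected for curves with no common component (the affine F_5-count falls short of the bound because intersections may lie at infinity, over extension fields, or carry multiplicity).


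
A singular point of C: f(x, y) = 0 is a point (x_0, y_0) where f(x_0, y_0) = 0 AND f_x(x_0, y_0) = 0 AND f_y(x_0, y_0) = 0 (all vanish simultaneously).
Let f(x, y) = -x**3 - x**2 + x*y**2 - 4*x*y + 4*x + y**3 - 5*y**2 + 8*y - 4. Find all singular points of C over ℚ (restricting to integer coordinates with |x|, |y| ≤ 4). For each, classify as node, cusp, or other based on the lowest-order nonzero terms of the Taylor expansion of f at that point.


Singular points: {(0, 2)}; classification: node.

Compute partial derivatives:
  f_x = -3*x**2 - 2*x + y**2 - 4*y + 4.
  f_y = 2*x*y - 4*x + 3*y**2 - 10*y + 8.
Scan x_0 ∈ {−4, ..., 4}. For each x_0, f_y(x_0, y) is a polynomial in y; find its integer roots y ∈ {−4, ..., 4}, then test f_x and f at those candidates.
  x = -4: f_y(-4, y) = 3*y**2 - 18*y + 24; vanishes at y ∈ {2, 4}. (-4, 2): f_x = -40 ≠ 0; (-4, 4): f_x = -36 ≠ 0.
  x = -3: f_y(-3, y) = 3*y**2 - 16*y + 20; vanishes at y ∈ {2}. (-3, 2): f_x = -21 ≠ 0.
  x = -2: f_y(-2, y) = 3*y**2 - 14*y + 16; vanishes at y ∈ {2}. (-2, 2): f_x = -8 ≠ 0.
  x = -1: f_y(-1, y) = 3*y**2 - 12*y + 12; vanishes at y ∈ {2}. (-1, 2): f_x = -1 ≠ 0.
  x = 0: f_y(0, y) = 3*y**2 - 10*y + 8; vanishes at y ∈ {2}. (0, 2): f_x = 0, f = 0 — SINGULAR.
  x = 1: f_y(1, y) = 3*y**2 - 8*y + 4; vanishes at y ∈ {2}. (1, 2): f_x = -5 ≠ 0.
  x = 2: f_y(2, y) = 3*y**2 - 6*y; vanishes at y ∈ {0, 2}. (2, 0): f_x = -12 ≠ 0; (2, 2): f_x = -16 ≠ 0.
  x = 3: f_y(3, y) = 3*y**2 - 4*y - 4; vanishes at y ∈ {2}. (3, 2): f_x = -33 ≠ 0.
  x = 4: f_y(4, y) = 3*y**2 - 2*y - 8; vanishes at y ∈ {2}. (4, 2): f_x = -56 ≠ 0.
Only singular point on the grid: (0, 2).
Classify: substitute x = 0 + u, y = 2 + v and expand: f = -u**3 - u**2 + u*v**2 + v**3 + v**2.
No constant or linear terms (consistent with a singular point). Quadratic part: -u**2 + v**2. Cubic part: -u**3 + u*v**2 + v**3.
The quadratic part v**2 - u**2 = (v − u)(v + u) splits into two distinct linear factors, so there are two distinct tangent lines y − 2 = ±(x − 0) — this is a node (ordinary double point).
Classification: node.


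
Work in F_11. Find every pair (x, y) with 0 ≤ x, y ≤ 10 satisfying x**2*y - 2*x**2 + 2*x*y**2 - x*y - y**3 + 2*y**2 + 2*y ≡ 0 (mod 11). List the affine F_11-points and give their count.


Affine F_11-points: {(0, 0), (0, 6), (0, 7), (1, 8), (3, 2), (6, 7), (9, 5)}; count = 7.

For each of the 121 pairs (x, y) ∈ F_11², evaluate f(x, y) mod 11. Record the zeros.
  x = 0: [0↦0, 1↦3, 2↦4, 3↦8, 4↦9, 5↦1, 6↦0, 7↦0, 8↦6, 9↦1, 10↦1]  zeros at y ∈ {0, 6, 7}
  x = 1: [0↦9, 1↦3, 2↦10, 3↦2, 4↦6, 5↦5, 6↦4, 7↦8, 8↦0, 9↦7, 10↦1]  zeros at y ∈ {8}
  x = 2: [0↦3, 1↦1, 2↦5, 3↦9, 4↦7, 5↦4, 6↦5, 7↦4, 8↦6, 9↦5, 10↦6]  zeros at y ∈ ∅
  x = 3: [0↦4, 1↦8, 2↦0, 3↦7, 4↦1, 5↦9, 6↦3, 7↦10, 8↦2, 9↦6, 10↦5]  zeros at y ∈ {2}
  x = 4: [0↦1, 1↦2, 2↦6, 3↦7, 4↦10, 5↦9, 6↦9, 7↦4, 8↦10, 9↦10, 10↦9]  zeros at y ∈ ∅
  x = 5: [0↦5, 1↦5, 2↦1, 3↦9, 4↦1, 5↦4, 6↦1, 7↦8, 8↦8, 9↦6, 10↦7]  zeros at y ∈ ∅
  x = 6: [0↦5, 1↦6, 2↦7, 3↦2, 4↦7, 5↦5, 6↦1, 7↦0, 8↦7, 9↦5, 10↦10]  zeros at y ∈ {7}
  x = 7: [0↦1, 1↦5, 2↦2, 3↦8, 4↦6, 5↦1, 6↦9, 7↦2, 8↦7, 9↦7, 10↦7]  zeros at y ∈ ∅
  x = 8: [0↦4, 1↦2, 2↦8, 3↦5, 4↦9, 5↦3, 6↦3, 7↦3, 8↦8, 9↦1, 10↦9]  zeros at y ∈ ∅
  x = 9: [0↦3, 1↦8, 2↦3, 3↦4, 4↦5, 5↦0, 6↦5, 7↦3, 8↦10, 9↦9, 10↦5]  zeros at y ∈ {5}
  x = 10: [0↦9, 1↦1, 2↦9, 3↦5, 4↦5, 5↦3, 6↦4, 7↦2, 8↦2, 9↦9, 10↦6]  zeros at y ∈ ∅
Collecting zeros: affine points = {(0, 0), (0, 6), (0, 7), (1, 8), (3, 2), (6, 7), (9, 5)}.
Total count |C(F_11)_aff| = 7.


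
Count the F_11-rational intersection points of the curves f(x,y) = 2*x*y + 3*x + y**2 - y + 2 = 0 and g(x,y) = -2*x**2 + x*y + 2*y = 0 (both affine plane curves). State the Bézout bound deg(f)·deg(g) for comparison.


Common zeros: {(1, 8)}; count = 1; Bézout bound = 4.

deg(f) = 2, deg(g) = 2, so Bézout bound = 4.
Scan x ∈ F_11. For each x, list the y ∈ F_11 with f(x, y) ≡ 0 and those with g(x, y) ≡ 0 (mod 11); the common zeros in that column are the intersection.
  x = 0: f ≡ 0 at y ∈ {5, 7}; g ≡ 0 at y ∈ {0}; common: ∅.
  x = 1: f ≡ 0 at y ∈ {2, 8}; g ≡ 0 at y ∈ {8}; common: {8}.
  x = 2: f ≡ 0 at y ∈ ∅; g ≡ 0 at y ∈ {2}; common: ∅.
  x = 3: f ≡ 0 at y ∈ {0, 6}; g ≡ 0 at y ∈ {8}; common: ∅.
  x = 4: f ≡ 0 at y ∈ {1, 3}; g ≡ 0 at y ∈ {9}; common: ∅.
  x = 5: f ≡ 0 at y ∈ ∅; g ≡ 0 at y ∈ {4}; common: ∅.
  x = 6: f ≡ 0 at y ∈ ∅; g ≡ 0 at y ∈ {9}; common: ∅.
  x = 7: f ≡ 0 at y ∈ {10}; g ≡ 0 at y ∈ {6}; common: ∅.
  x = 8: f ≡ 0 at y ∈ {9}; g ≡ 0 at y ∈ {4}; common: ∅.
  x = 9: f ≡ 0 at y ∈ ∅; g ≡ 0 at y ∈ ∅; common: ∅.
  x = 10: f ≡ 0 at y ∈ ∅; g ≡ 0 at y ∈ {2}; common: ∅.
Collecting: common zeros = {(1, 8)}, so the count is 1.
Comparison with the Bézout bound: 1 ≤ 4 = deg(f)·deg(g), as expected for curves with no common component (the affine F_11-count falls short of the bound because intersections may lie at infinity, over extension fields, or carry multiplicity).


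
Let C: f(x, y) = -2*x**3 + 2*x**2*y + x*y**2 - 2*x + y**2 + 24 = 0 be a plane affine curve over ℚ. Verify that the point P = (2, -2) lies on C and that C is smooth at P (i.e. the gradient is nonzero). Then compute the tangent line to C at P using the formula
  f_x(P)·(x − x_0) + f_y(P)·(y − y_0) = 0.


Tangent line at P: -38*x - 4*y + 68 = 0.

Step 1: f(2, -2) = 0, so P lies on C.
Step 2: partial derivatives
  f_x(x, y) = -6*x**2 + 4*x*y + y**2 - 2, f_y(x, y) = 2*x**2 + 2*x*y + 2*y.
  f_x(P) = -38, f_y(P) = -4 (gradient nonzero, so P is smooth).
Step 3: tangent line at P: -38·(x − 2) + -4·(y − -2) = 0.
Expanding: -38*x - 4*y + 68 = 0.


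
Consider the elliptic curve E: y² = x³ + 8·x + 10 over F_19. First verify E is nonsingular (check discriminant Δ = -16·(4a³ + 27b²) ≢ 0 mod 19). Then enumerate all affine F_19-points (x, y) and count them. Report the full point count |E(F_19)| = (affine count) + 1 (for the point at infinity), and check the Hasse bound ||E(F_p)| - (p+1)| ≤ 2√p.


Affine points = {(1, 0), (3, 2), (3, 17), (4, 7), (4, 12), (5, 2), (5, 17), (8, 4), (8, 15), (10, 8), (10, 11), (11, 2), (11, 17), (14, 4), (14, 15), (15, 3), (15, 16), (16, 4), (16, 15), (17, 9), (17, 10), (18, 1), (18, 18)}; affine count = 23; |E(F_19)| = 24.

Discriminant check: Δ ∝ 4a³ + 27b² = 4·8³ + 27·10² = 4·512 + 27·100 ≡ 17 (mod 19). Nonzero ⇒ E is nonsingular.
For each x ∈ F_19, compute rhs = x³ + 8·x + 10 mod 19, then count y ∈ F_19 with y² ≡ rhs.
  x = 0: rhs = 10, matching y values: none (0 points).
  x = 1: rhs = 0, matching y values: 0 (1 points).
  x = 2: rhs = 15, matching y values: none (0 points).
  x = 3: rhs = 4, matching y values: 2, 17 (2 points).
  x = 4: rhs = 11, matching y values: 7, 12 (2 points).
  x = 5: rhs = 4, matching y values: 2, 17 (2 points).
  x = 6: rhs = 8, matching y values: none (0 points).
  x = 7: rhs = 10, matching y values: none (0 points).
  x = 8: rhs = 16, matching y values: 4, 15 (2 points).
  x = 9: rhs = 13, matching y values: none (0 points).
  x = 10: rhs = 7, matching y values: 8, 11 (2 points).
  x = 11: rhs = 4, matching y values: 2, 17 (2 points).
  x = 12: rhs = 10, matching y values: none (0 points).
  x = 13: rhs = 12, matching y values: none (0 points).
  x = 14: rhs = 16, matching y values: 4, 15 (2 points).
  x = 15: rhs = 9, matching y values: 3, 16 (2 points).
  x = 16: rhs = 16, matching y values: 4, 15 (2 points).
  x = 17: rhs = 5, matching y values: 9, 10 (2 points).
  x = 18: rhs = 1, matching y values: 1, 18 (2 points).
Total affine count: 23.
Full point count |E(F_19)| = 23 + 1 = 24.
Hasse bound: |24 − (19+1)| = |4| = 4 ≤ 2√19 ≈ 8.7178 ✓.


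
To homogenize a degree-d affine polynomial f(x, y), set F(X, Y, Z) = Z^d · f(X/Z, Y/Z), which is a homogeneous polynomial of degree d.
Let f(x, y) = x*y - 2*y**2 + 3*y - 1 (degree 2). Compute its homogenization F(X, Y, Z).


F(X, Y, Z) = X*Y - 2*Y**2 + 3*Y*Z - Z**2

deg(f) = 2.
Substitute x = X/Z, y = Y/Z into f, then multiply by Z^2.
  monomial 1·x^1·y^1 ↦ 1·X^1·Y^1·Z^0.
  monomial -2·x^0·y^2 ↦ -2·X^0·Y^2·Z^0.
  monomial 3·x^0·y^1 ↦ 3·X^0·Y^1·Z^1.
  monomial -1·x^0·y^0 ↦ -1·X^0·Y^0·Z^2.
Collecting: F(X, Y, Z) = X*Y - 2*Y**2 + 3*Y*Z - Z**2.


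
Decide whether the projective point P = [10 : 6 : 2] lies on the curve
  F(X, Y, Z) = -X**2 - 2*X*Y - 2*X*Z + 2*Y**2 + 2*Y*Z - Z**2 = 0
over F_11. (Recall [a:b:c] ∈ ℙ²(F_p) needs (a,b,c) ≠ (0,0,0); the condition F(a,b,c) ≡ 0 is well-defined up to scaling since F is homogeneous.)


F(10,6,2) ≡ 8 (mod 11); P is NOT on the curve.

Evaluate F(10, 6, 2) term-by-term (mod 11).
  -X**2 ↦ -1·100·1·1 = -100
  -2*X*Y ↦ -2·10·6·1 = -120
  -2*X*Z ↦ -2·10·1·2 = -40
  2*Y**2 ↦ 2·1·36·1 = 72
  2*Y*Z ↦ 2·1·6·2 = 24
  -Z**2 ↦ -1·1·1·4 = -4
Sum: F(10, 6, 2) = (-100) + (-120) + (-40) + (72) + (24) + (-4) = -168.
Reducing mod 11: -168 ≡ 8 (mod 11).
Since F(a, b, c) ≡ 8 ≠ 0 (mod 11), P does NOT lie on the curve.


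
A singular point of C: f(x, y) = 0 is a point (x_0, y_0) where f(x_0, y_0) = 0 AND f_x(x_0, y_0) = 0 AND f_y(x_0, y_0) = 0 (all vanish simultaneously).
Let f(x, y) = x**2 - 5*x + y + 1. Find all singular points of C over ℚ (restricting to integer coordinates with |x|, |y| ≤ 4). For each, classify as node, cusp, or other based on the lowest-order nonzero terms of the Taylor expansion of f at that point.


No singular points in the scanned grid; C is smooth there.

Compute partial derivatives:
  f_x = 2*x - 5.
  f_y = 1.
f_y = 1 is a nonzero constant, so f_y never vanishes: no point (x, y) can satisfy f = f_x = f_y = 0. In particular no (x, y) ∈ {−4, ..., 4}² is singular; the curve is smooth.


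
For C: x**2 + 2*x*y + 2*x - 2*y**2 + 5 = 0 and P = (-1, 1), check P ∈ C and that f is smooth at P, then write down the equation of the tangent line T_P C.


Tangent line at P: 2*x - 6*y + 8 = 0.

Step 1: f(-1, 1) = 0, so P lies on C.
Step 2: partial derivatives
  f_x(x, y) = 2*x + 2*y + 2, f_y(x, y) = 2*x - 4*y.
  f_x(P) = 2, f_y(P) = -6 (gradient nonzero, so P is smooth).
Step 3: tangent line at P: 2·(x − -1) + -6·(y − 1) = 0.
Expanding: 2*x - 6*y + 8 = 0.


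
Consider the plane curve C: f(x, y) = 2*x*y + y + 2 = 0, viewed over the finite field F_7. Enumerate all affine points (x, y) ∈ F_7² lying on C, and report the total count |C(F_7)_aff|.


Affine F_7-points: {(0, 5), (1, 4), (2, 1), (4, 6), (5, 3), (6, 2)}; count = 6.

For each of the 49 pairs (x, y) ∈ F_7², evaluate f(x, y) mod 7. Record the zeros.
  x = 0: [0↦2, 1↦3, 2↦4, 3↦5, 4↦6, 5↦0, 6↦1]  zeros at y ∈ {5}
  x = 1: [0↦2, 1↦5, 2↦1, 3↦4, 4↦0, 5↦3, 6↦6]  zeros at y ∈ {4}
  x = 2: [0↦2, 1↦0, 2↦5, 3↦3, 4↦1, 5↦6, 6↦4]  zeros at y ∈ {1}
  x = 3: [0↦2, 1↦2, 2↦2, 3↦2, 4↦2, 5↦2, 6↦2]  zeros at y ∈ ∅
  x = 4: [0↦2, 1↦4, 2↦6, 3↦1, 4↦3, 5↦5, 6↦0]  zeros at y ∈ {6}
  x = 5: [0↦2, 1↦6, 2↦3, 3↦0, 4↦4, 5↦1, 6↦5]  zeros at y ∈ {3}
  x = 6: [0↦2, 1↦1, 2↦0, 3↦6, 4↦5, 5↦4, 6↦3]  zeros at y ∈ {2}
Collecting zeros: affine points = {(0, 5), (1, 4), (2, 1), (4, 6), (5, 3), (6, 2)}.
Total count |C(F_7)_aff| = 6.


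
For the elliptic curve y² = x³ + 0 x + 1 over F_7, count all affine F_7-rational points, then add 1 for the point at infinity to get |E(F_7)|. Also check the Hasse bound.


Affine points = {(0, 1), (0, 6), (1, 3), (1, 4), (2, 3), (2, 4), (3, 0), (4, 3), (4, 4), (5, 0), (6, 0)}; affine count = 11; |E(F_7)| = 12.

Discriminant check: Δ ∝ 4a³ + 27b² = 4·0³ + 27·1² = 4·0 + 27·1 ≡ 6 (mod 7). Nonzero ⇒ E is nonsingular.
For each x ∈ F_7, compute rhs = x³ + 0·x + 1 mod 7, then count y ∈ F_7 with y² ≡ rhs.
  x = 0: rhs = 1, matching y values: 1, 6 (2 points).
  x = 1: rhs = 2, matching y values: 3, 4 (2 points).
  x = 2: rhs = 2, matching y values: 3, 4 (2 points).
  x = 3: rhs = 0, matching y values: 0 (1 points).
  x = 4: rhs = 2, matching y values: 3, 4 (2 points).
  x = 5: rhs = 0, matching y values: 0 (1 points).
  x = 6: rhs = 0, matching y values: 0 (1 points).
Total affine count: 11.
Full point count |E(F_7)| = 11 + 1 = 12.
Hasse bound: |12 − (7+1)| = |4| = 4 ≤ 2√7 ≈ 5.2915 ✓.


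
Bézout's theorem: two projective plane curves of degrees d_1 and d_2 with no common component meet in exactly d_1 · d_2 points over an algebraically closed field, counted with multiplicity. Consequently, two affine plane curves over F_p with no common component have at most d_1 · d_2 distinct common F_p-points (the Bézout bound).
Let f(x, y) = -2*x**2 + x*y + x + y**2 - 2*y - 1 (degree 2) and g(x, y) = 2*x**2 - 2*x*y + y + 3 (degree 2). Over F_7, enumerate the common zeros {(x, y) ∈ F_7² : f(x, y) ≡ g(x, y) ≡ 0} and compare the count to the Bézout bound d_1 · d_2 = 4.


Common zeros: {(0, 4), (4, 2), (4, 3)}; count = 3; Bézout bound = 4.

deg(f) = 2, deg(g) = 2, so Bézout bound = 4.
Scan x ∈ F_7. For each x, list the y ∈ F_7 with f(x, y) ≡ 0 and those with g(x, y) ≡ 0 (mod 7); the common zeros in that column are the intersection.
  x = 0: f ≡ 0 at y ∈ {4, 5}; g ≡ 0 at y ∈ {4}; common: {4}.
  x = 1: f ≡ 0 at y ∈ {2, 6}; g ≡ 0 at y ∈ {5}; common: ∅.
  x = 2: f ≡ 0 at y ∈ {0}; g ≡ 0 at y ∈ {6}; common: ∅.
  x = 3: f ≡ 0 at y ∈ {1, 5}; g ≡ 0 at y ∈ {0}; common: ∅.
  x = 4: f ≡ 0 at y ∈ {2, 3}; g ≡ 0 at y ∈ {0, 1, 2, 3, 4, 5, 6}; common: {2, 3}.
  x = 5: f ≡ 0 at y ∈ {1, 3}; g ≡ 0 at y ∈ {2}; common: ∅.
  x = 6: f ≡ 0 at y ∈ {4, 6}; g ≡ 0 at y ∈ {3}; common: ∅.
Collecting: common zeros = {(0, 4), (4, 2), (4, 3)}, so the count is 3.
Comparison with the Bézout bound: 3 ≤ 4 = deg(f)·deg(g), as expected for curves with no common component (the affine F_7-count falls short of the bound because intersections may lie at infinity, over extension fields, or carry multiplicity).


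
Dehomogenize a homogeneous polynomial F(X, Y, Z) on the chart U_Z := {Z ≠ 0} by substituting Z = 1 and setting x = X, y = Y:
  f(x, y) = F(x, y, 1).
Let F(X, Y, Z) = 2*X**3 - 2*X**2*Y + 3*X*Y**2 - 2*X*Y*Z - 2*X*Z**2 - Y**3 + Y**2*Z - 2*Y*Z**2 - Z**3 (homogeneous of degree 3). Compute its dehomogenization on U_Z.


f(x, y) = 2*x**3 - 2*x**2*y + 3*x*y**2 - 2*x*y - 2*x - y**3 + y**2 - 2*y - 1

On U_Z we set Z = 1. Each monomial c·X^i·Y^j·Z^k in F becomes c·x^i·y^j·1^k = c·x^i·y^j.
Substituting Z = 1: F(X, Y, 1) = 2*x**3 - 2*x**2*y + 3*x*y**2 - 2*x*y - 2*x - y**3 + y**2 - 2*y - 1.
Note: deg(f) ≤ deg(F) = 3; strict inequality happens when F is divisible by Z (lost terms).


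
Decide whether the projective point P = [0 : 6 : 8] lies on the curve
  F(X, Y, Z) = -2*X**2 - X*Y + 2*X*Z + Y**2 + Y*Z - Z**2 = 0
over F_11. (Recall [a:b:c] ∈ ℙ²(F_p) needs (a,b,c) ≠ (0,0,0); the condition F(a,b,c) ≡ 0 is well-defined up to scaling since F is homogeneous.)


F(0,6,8) ≡ 9 (mod 11); P is NOT on the curve.

Evaluate F(0, 6, 8) term-by-term (mod 11).
  -2*X**2 ↦ -2·0·1·1 = 0
  -X*Y ↦ -1·0·6·1 = 0
  2*X*Z ↦ 2·0·1·8 = 0
  Y**2 ↦ 1·1·36·1 = 36
  Y*Z ↦ 1·1·6·8 = 48
  -Z**2 ↦ -1·1·1·64 = -64
Sum: F(0, 6, 8) = (0) + (0) + (0) + (36) + (48) + (-64) = 20.
Reducing mod 11: 20 ≡ 9 (mod 11).
Since F(a, b, c) ≡ 9 ≠ 0 (mod 11), P does NOT lie on the curve.


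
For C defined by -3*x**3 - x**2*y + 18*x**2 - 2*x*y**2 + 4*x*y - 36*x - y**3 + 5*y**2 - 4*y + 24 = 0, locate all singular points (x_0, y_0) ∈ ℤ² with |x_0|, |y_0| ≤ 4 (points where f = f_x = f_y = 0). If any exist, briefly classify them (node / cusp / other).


Singular points: {(2, 0)}; classification: cusp.

Compute partial derivatives:
  f_x = -9*x**2 - 2*x*y + 36*x - 2*y**2 + 4*y - 36.
  f_y = -x**2 - 4*x*y + 4*x - 3*y**2 + 10*y - 4.
Scan x_0 ∈ {−4, ..., 4}. For each x_0, f_y(x_0, y) is a polynomial in y; find its integer roots y ∈ {−4, ..., 4}, then test f_x and f at those candidates.
  x = -4: f_y(-4, y) = -3*y**2 + 26*y - 36; no integer root y with |y| ≤ 4.
  x = -3: f_y(-3, y) = -3*y**2 + 22*y - 25; no integer root y with |y| ≤ 4.
  x = -2: f_y(-2, y) = -3*y**2 + 18*y - 16; no integer root y with |y| ≤ 4.
  x = -1: f_y(-1, y) = -3*y**2 + 14*y - 9; no integer root y with |y| ≤ 4.
  x = 0: f_y(0, y) = -3*y**2 + 10*y - 4; no integer root y with |y| ≤ 4.
  x = 1: f_y(1, y) = -3*y**2 + 6*y - 1; no integer root y with |y| ≤ 4.
  x = 2: f_y(2, y) = -3*y**2 + 2*y; vanishes at y ∈ {0}. (2, 0): f_x = 0, f = 0 — SINGULAR.
  x = 3: f_y(3, y) = -3*y**2 - 2*y - 1; no integer root y with |y| ≤ 4.
  x = 4: f_y(4, y) = -3*y**2 - 6*y - 4; no integer root y with |y| ≤ 4.
Only singular point on the grid: (2, 0).
Classify: substitute x = 2 + u, y = 0 + v and expand: f = -3*u**3 - u**2*v - 2*u*v**2 - v**3 + v**2.
No constant or linear terms (consistent with a singular point). Quadratic part: v**2. Cubic part: -3*u**3 - u**2*v - 2*u*v**2 - v**3.
The quadratic part v**2 is a perfect square, so there is a single (double) tangent line v = 0, i.e. y = 0. Restricting the cubic part to that line (v = 0) leaves -3*u**3 ≠ 0, so f is not divisible by v and the branch is v² ≈ 3*u**3 to lowest order — this is a cusp.
Classification: cusp.


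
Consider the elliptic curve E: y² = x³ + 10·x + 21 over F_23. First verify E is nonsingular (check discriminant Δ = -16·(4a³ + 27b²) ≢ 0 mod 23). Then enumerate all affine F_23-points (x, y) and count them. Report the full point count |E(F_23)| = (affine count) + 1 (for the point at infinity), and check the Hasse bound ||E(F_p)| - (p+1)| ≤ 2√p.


Affine points = {(1, 3), (1, 20), (2, 7), (2, 16), (3, 3), (3, 20), (5, 9), (5, 14), (9, 9), (9, 14), (11, 6), (11, 17), (12, 11), (12, 12), (13, 5), (13, 18), (15, 2), (15, 21), (19, 3), (19, 20), (21, 4), (21, 19)}; affine count = 22; |E(F_23)| = 23.

Discriminant check: Δ ∝ 4a³ + 27b² = 4·10³ + 27·21² = 4·1000 + 27·441 ≡ 14 (mod 23). Nonzero ⇒ E is nonsingular.
For each x ∈ F_23, compute rhs = x³ + 10·x + 21 mod 23, then count y ∈ F_23 with y² ≡ rhs.
  x = 0: rhs = 21, matching y values: none (0 points).
  x = 1: rhs = 9, matching y values: 3, 20 (2 points).
  x = 2: rhs = 3, matching y values: 7, 16 (2 points).
  x = 3: rhs = 9, matching y values: 3, 20 (2 points).
  x = 4: rhs = 10, matching y values: none (0 points).
  x = 5: rhs = 12, matching y values: 9, 14 (2 points).
  x = 6: rhs = 21, matching y values: none (0 points).
  x = 7: rhs = 20, matching y values: none (0 points).
  x = 8: rhs = 15, matching y values: none (0 points).
  x = 9: rhs = 12, matching y values: 9, 14 (2 points).
  x = 10: rhs = 17, matching y values: none (0 points).
  x = 11: rhs = 13, matching y values: 6, 17 (2 points).
  x = 12: rhs = 6, matching y values: 11, 12 (2 points).
  x = 13: rhs = 2, matching y values: 5, 18 (2 points).
  x = 14: rhs = 7, matching y values: none (0 points).
  x = 15: rhs = 4, matching y values: 2, 21 (2 points).
  x = 16: rhs = 22, matching y values: none (0 points).
  x = 17: rhs = 21, matching y values: none (0 points).
  x = 18: rhs = 7, matching y values: none (0 points).
  x = 19: rhs = 9, matching y values: 3, 20 (2 points).
  x = 20: rhs = 10, matching y values: none (0 points).
  x = 21: rhs = 16, matching y values: 4, 19 (2 points).
  x = 22: rhs = 10, matching y values: none (0 points).
Total affine count: 22.
Full point count |E(F_23)| = 22 + 1 = 23.
Hasse bound: |23 − (23+1)| = |-1| = 1 ≤ 2√23 ≈ 9.5917 ✓.


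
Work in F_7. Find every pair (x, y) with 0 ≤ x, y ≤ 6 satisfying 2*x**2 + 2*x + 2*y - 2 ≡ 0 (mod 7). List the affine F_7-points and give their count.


Affine F_7-points: {(0, 1), (1, 6), (2, 2), (3, 3), (4, 2), (5, 6), (6, 1)}; count = 7.

For each of the 49 pairs (x, y) ∈ F_7², evaluate f(x, y) mod 7. Record the zeros.
  x = 0: [0↦5, 1↦0, 2↦2, 3↦4, 4↦6, 5↦1, 6↦3]  zeros at y ∈ {1}
  x = 1: [0↦2, 1↦4, 2↦6, 3↦1, 4↦3, 5↦5, 6↦0]  zeros at y ∈ {6}
  x = 2: [0↦3, 1↦5, 2↦0, 3↦2, 4↦4, 5↦6, 6↦1]  zeros at y ∈ {2}
  x = 3: [0↦1, 1↦3, 2↦5, 3↦0, 4↦2, 5↦4, 6↦6]  zeros at y ∈ {3}
  x = 4: [0↦3, 1↦5, 2↦0, 3↦2, 4↦4, 5↦6, 6↦1]  zeros at y ∈ {2}
  x = 5: [0↦2, 1↦4, 2↦6, 3↦1, 4↦3, 5↦5, 6↦0]  zeros at y ∈ {6}
  x = 6: [0↦5, 1↦0, 2↦2, 3↦4, 4↦6, 5↦1, 6↦3]  zeros at y ∈ {1}
Collecting zeros: affine points = {(0, 1), (1, 6), (2, 2), (3, 3), (4, 2), (5, 6), (6, 1)}.
Total count |C(F_7)_aff| = 7.


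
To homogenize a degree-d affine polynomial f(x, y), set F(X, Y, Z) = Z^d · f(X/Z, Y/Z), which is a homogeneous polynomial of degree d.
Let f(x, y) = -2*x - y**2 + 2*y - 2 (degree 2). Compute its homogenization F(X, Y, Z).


F(X, Y, Z) = -2*X*Z - Y**2 + 2*Y*Z - 2*Z**2

deg(f) = 2.
Substitute x = X/Z, y = Y/Z into f, then multiply by Z^2.
  monomial -2·x^1·y^0 ↦ -2·X^1·Y^0·Z^1.
  monomial -1·x^0·y^2 ↦ -1·X^0·Y^2·Z^0.
  monomial 2·x^0·y^1 ↦ 2·X^0·Y^1·Z^1.
  monomial -2·x^0·y^0 ↦ -2·X^0·Y^0·Z^2.
Collecting: F(X, Y, Z) = -2*X*Z - Y**2 + 2*Y*Z - 2*Z**2.


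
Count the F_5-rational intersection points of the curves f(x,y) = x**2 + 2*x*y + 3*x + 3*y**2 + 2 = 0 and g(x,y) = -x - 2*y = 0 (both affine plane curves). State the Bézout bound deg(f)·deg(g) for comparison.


Common zeros: ∅; count = 0; Bézout bound = 2.

deg(f) = 2, deg(g) = 1, so Bézout bound = 2.
Scan x ∈ F_5. For each x, list the y ∈ F_5 with f(x, y) ≡ 0 and those with g(x, y) ≡ 0 (mod 5); the common zeros in that column are the intersection.
  x = 0: f ≡ 0 at y ∈ {1, 4}; g ≡ 0 at y ∈ {0}; common: ∅.
  x = 1: f ≡ 0 at y ∈ ∅; g ≡ 0 at y ∈ {2}; common: ∅.
  x = 2: f ≡ 0 at y ∈ ∅; g ≡ 0 at y ∈ {4}; common: ∅.
  x = 3: f ≡ 0 at y ∈ {0, 3}; g ≡ 0 at y ∈ {1}; common: ∅.
  x = 4: f ≡ 0 at y ∈ {0, 4}; g ≡ 0 at y ∈ {3}; common: ∅.
Collecting: common zeros = ∅, so the count is 0.
Comparison with the Bézout bound: 0 ≤ 2 = deg(f)·deg(g), as expected for curves with no common component (the affine F_5-count falls short of the bound because intersections may lie at infinity, over extension fields, or carry multiplicity).


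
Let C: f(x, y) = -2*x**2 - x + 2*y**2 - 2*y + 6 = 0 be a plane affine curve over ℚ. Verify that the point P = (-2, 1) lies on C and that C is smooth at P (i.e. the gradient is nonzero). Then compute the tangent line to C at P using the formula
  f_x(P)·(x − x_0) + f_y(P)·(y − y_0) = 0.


Tangent line at P: 7*x + 2*y + 12 = 0.

Step 1: f(-2, 1) = 0, so P lies on C.
Step 2: partial derivatives
  f_x(x, y) = -4*x - 1, f_y(x, y) = 4*y - 2.
  f_x(P) = 7, f_y(P) = 2 (gradient nonzero, so P is smooth).
Step 3: tangent line at P: 7·(x − -2) + 2·(y − 1) = 0.
Expanding: 7*x + 2*y + 12 = 0.


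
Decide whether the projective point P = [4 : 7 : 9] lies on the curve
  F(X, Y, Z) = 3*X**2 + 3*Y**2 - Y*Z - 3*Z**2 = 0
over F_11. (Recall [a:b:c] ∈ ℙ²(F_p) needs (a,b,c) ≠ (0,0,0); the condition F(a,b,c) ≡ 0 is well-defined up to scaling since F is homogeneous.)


F(4,7,9) ≡ 10 (mod 11); P is NOT on the curve.

Evaluate F(4, 7, 9) term-by-term (mod 11).
  3*X**2 ↦ 3·16·1·1 = 48
  3*Y**2 ↦ 3·1·49·1 = 147
  -Y*Z ↦ -1·1·7·9 = -63
  -3*Z**2 ↦ -3·1·1·81 = -243
Sum: F(4, 7, 9) = (48) + (147) + (-63) + (-243) = -111.
Reducing mod 11: -111 ≡ 10 (mod 11).
Since F(a, b, c) ≡ 10 ≠ 0 (mod 11), P does NOT lie on the curve.


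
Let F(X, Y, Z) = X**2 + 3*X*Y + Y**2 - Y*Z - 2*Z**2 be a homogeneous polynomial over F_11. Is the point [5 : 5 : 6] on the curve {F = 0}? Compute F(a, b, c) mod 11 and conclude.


F(5,5,6) ≡ 1 (mod 11); P is NOT on the curve.

Evaluate F(5, 5, 6) term-by-term (mod 11).
  X**2 ↦ 1·25·1·1 = 25
  3*X*Y ↦ 3·5·5·1 = 75
  Y**2 ↦ 1·1·25·1 = 25
  -Y*Z ↦ -1·1·5·6 = -30
  -2*Z**2 ↦ -2·1·1·36 = -72
Sum: F(5, 5, 6) = (25) + (75) + (25) + (-30) + (-72) = 23.
Reducing mod 11: 23 ≡ 1 (mod 11).
Since F(a, b, c) ≡ 1 ≠ 0 (mod 11), P does NOT lie on the curve.


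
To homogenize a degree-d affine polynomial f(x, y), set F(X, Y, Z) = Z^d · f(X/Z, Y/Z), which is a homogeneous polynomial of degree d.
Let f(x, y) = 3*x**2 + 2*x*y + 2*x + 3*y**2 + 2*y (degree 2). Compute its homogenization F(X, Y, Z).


F(X, Y, Z) = 3*X**2 + 2*X*Y + 2*X*Z + 3*Y**2 + 2*Y*Z

deg(f) = 2.
Substitute x = X/Z, y = Y/Z into f, then multiply by Z^2.
  monomial 3·x^2·y^0 ↦ 3·X^2·Y^0·Z^0.
  monomial 2·x^1·y^1 ↦ 2·X^1·Y^1·Z^0.
  monomial 2·x^1·y^0 ↦ 2·X^1·Y^0·Z^1.
  monomial 3·x^0·y^2 ↦ 3·X^0·Y^2·Z^0.
  monomial 2·x^0·y^1 ↦ 2·X^0·Y^1·Z^1.
Collecting: F(X, Y, Z) = 3*X**2 + 2*X*Y + 2*X*Z + 3*Y**2 + 2*Y*Z.


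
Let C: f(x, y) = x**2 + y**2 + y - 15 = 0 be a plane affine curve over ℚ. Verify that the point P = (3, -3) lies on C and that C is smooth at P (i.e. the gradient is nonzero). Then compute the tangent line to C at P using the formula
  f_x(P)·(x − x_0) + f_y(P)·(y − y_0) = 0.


Tangent line at P: 6*x - 5*y - 33 = 0.

Step 1: f(3, -3) = 0, so P lies on C.
Step 2: partial derivatives
  f_x(x, y) = 2*x, f_y(x, y) = 2*y + 1.
  f_x(P) = 6, f_y(P) = -5 (gradient nonzero, so P is smooth).
Step 3: tangent line at P: 6·(x − 3) + -5·(y − -3) = 0.
Expanding: 6*x - 5*y - 33 = 0.


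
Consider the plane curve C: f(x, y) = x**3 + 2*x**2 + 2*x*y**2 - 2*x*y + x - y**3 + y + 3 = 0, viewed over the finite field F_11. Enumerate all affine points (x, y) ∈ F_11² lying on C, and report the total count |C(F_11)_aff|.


Affine F_11-points: {(1, 6), (1, 8), (1, 10), (3, 7), (4, 5), (6, 0), (6, 1), (7, 0), (7, 1), (7, 2), (10, 3)}; count = 11.

For each of the 121 pairs (x, y) ∈ F_11², evaluate f(x, y) mod 11. Record the zeros.
  x = 0: [0↦3, 1↦3, 2↦8, 3↦1, 4↦9, 5↦4, 6↦2, 7↦8, 8↦5, 9↦9, 10↦3]  zeros at y ∈ ∅
  x = 1: [0↦7, 1↦7, 2↦5, 3↦6, 4↦4, 5↦4, 6↦0, 7↦8, 8↦0, 9↦3, 10↦0]  zeros at y ∈ {6, 8, 10}
  x = 2: [0↦10, 1↦10, 2↦1, 3↦10, 4↦9, 5↦3, 6↦8, 7↦7, 8↦5, 9↦7, 10↦7]  zeros at y ∈ ∅
  x = 3: [0↦7, 1↦7, 2↦2, 3↦8, 4↦8, 5↦7, 6↦10, 7↦0, 8↦4, 9↦5, 10↦8]  zeros at y ∈ {7}
  x = 4: [0↦4, 1↦4, 2↦3, 3↦6, 4↦7, 5↦0, 6↦1, 7↦4, 8↦3, 9↦3, 10↦9]  zeros at y ∈ {5}
  x = 5: [0↦7, 1↦7, 2↦10, 3↦10, 4↦1, 5↦10, 6↦9, 7↦3, 8↦8, 9↦7, 10↦5]  zeros at y ∈ ∅
  x = 6: [0↦0, 1↦0, 2↦7, 3↦4, 4↦7, 5↦10, 6↦7, 7↦3, 8↦3, 9↦1, 10↦2]  zeros at y ∈ {0, 1}
  x = 7: [0↦0, 1↦0, 2↦0, 3↦5, 4↦9, 5↦6, 6↦1, 7↦10, 8↦5, 9↦2, 10↦6]  zeros at y ∈ {0, 1, 2}
  x = 8: [0↦2, 1↦2, 2↦6, 3↦8, 4↦2, 5↦4, 6↦8, 7↦8, 8↦9, 9↦5, 10↦1]  zeros at y ∈ ∅
  x = 9: [0↦1, 1↦1, 2↦9, 3↦8, 4↦3, 5↦10, 6↦1, 7↦3, 8↦10, 9↦5, 10↦4]  zeros at y ∈ ∅
  x = 10: [0↦3, 1↦3, 2↦4, 3↦0, 4↦7, 5↦8, 6↦8, 7↦1, 8↦3, 9↦8, 10↦10]  zeros at y ∈ {3}
Collecting zeros: affine points = {(1, 6), (1, 8), (1, 10), (3, 7), (4, 5), (6, 0), (6, 1), (7, 0), (7, 1), (7, 2), (10, 3)}.
Total count |C(F_11)_aff| = 11.
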